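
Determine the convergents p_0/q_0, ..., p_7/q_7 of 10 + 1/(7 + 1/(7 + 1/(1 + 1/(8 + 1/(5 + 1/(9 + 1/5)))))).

Using the convergent recurrence p_i = a_i*p_{i-1} + p_{i-2}, q_i = a_i*q_{i-1} + q_{i-2} with p_{-2}=0, p_{-1}=1, q_{-2}=1, q_{-1}=0:
  i=0: a_0=10, p_0 = 10*1 + 0 = 10, q_0 = 10*0 + 1 = 1.
  i=1: a_1=7, p_1 = 7*10 + 1 = 71, q_1 = 7*1 + 0 = 7.
  i=2: a_2=7, p_2 = 7*71 + 10 = 507, q_2 = 7*7 + 1 = 50.
  i=3: a_3=1, p_3 = 1*507 + 71 = 578, q_3 = 1*50 + 7 = 57.
  i=4: a_4=8, p_4 = 8*578 + 507 = 5131, q_4 = 8*57 + 50 = 506.
  i=5: a_5=5, p_5 = 5*5131 + 578 = 26233, q_5 = 5*506 + 57 = 2587.
  i=6: a_6=9, p_6 = 9*26233 + 5131 = 241228, q_6 = 9*2587 + 506 = 23789.
  i=7: a_7=5, p_7 = 5*241228 + 26233 = 1232373, q_7 = 5*23789 + 2587 = 121532.

10/1, 71/7, 507/50, 578/57, 5131/506, 26233/2587, 241228/23789, 1232373/121532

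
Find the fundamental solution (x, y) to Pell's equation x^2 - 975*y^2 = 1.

(x, y) = (1249, 40)

First expand sqrt(975) as a continued fraction. With x_i = (sqrt(975) + m_i)/d_i and (m_0, d_0) = (0, 1): a_0 = floor(sqrt(975)) = 31, since 31^2 = 961 <= 975 < 1024 = 32^2.
Iterate m_{i+1} = d_i*a_i - m_i, d_{i+1} = (975 - m_{i+1}^2)/d_i, a_{i+1} = floor((a_0 + m_{i+1})/d_{i+1}):
  m_1 = 1*31 - 0 = 31, d_1 = (975 - 31^2)/1 = 14/1 = 14, a_1 = floor((31 + 31)/14) = 4.
  m_2 = 14*4 - 31 = 25, d_2 = (975 - 25^2)/14 = 350/14 = 25, a_2 = floor((31 + 25)/25) = 2.
  m_3 = 25*2 - 25 = 25, d_3 = (975 - 25^2)/25 = 350/25 = 14, a_3 = floor((31 + 25)/14) = 4.
  m_4 = 14*4 - 25 = 31, d_4 = (975 - 31^2)/14 = 14/14 = 1, a_4 = floor((31 + 31)/1) = 62.
  m_5 = 1*62 - 31 = 31, d_5 = (975 - 31^2)/1 = 14/1 = 14: (m_5, d_5) = (m_1, d_1) = (31, 14), so from here the quotients repeat a_1, ..., a_4; the period length is 4.
So sqrt(975) = [31; (4, 2, 4, 62)] with period length k = 4.
k is even, so the fundamental solution of x^2 - 975y^2 = 1 is (p_{k-1}, q_{k-1}) = (p_3, q_3); compute convergents through index 3.
Convergents (p_i = a_i*p_{i-1} + p_{i-2}, q_i = a_i*q_{i-1} + q_{i-2} with p_{-2}=0, p_{-1}=1, q_{-2}=1, q_{-1}=0):
  i=0: a_0=31, p_0 = 31*1 + 0 = 31, q_0 = 31*0 + 1 = 1.
  i=1: a_1=4, p_1 = 4*31 + 1 = 125, q_1 = 4*1 + 0 = 4.
  i=2: a_2=2, p_2 = 2*125 + 31 = 281, q_2 = 2*4 + 1 = 9.
  i=3: a_3=4, p_3 = 4*281 + 125 = 1249, q_3 = 4*9 + 4 = 40.
Check: 1249^2 - 975*40^2 = 1560001 - 1560000 = 1, so (x, y) = (1249, 40) solves the equation, and by the theorem it is the least positive solution.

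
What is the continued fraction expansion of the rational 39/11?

Run the Euclidean algorithm on 39 and 11; the successive quotients are the partial quotients a_0, a_1, ... (each step inverts the fractional part left over by the previous one):
  39 = 3*11 + 6, so a_0 = 3.
  11 = 1*6 + 5, so a_1 = 1.
  6 = 1*5 + 1, so a_2 = 1.
  5 = 5*1 + 0, so a_3 = 5.
The remainder reaches 0 after 4 divisions, so the expansion has 4 partial quotients, read off in order.

[3; 1, 1, 5]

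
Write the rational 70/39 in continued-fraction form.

[1; 1, 3, 1, 7]

Run the Euclidean algorithm on 70 and 39; the successive quotients are the partial quotients a_0, a_1, ... (each step inverts the fractional part left over by the previous one):
  70 = 1*39 + 31, so a_0 = 1.
  39 = 1*31 + 8, so a_1 = 1.
  31 = 3*8 + 7, so a_2 = 3.
  8 = 1*7 + 1, so a_3 = 1.
  7 = 7*1 + 0, so a_4 = 7.
The remainder reaches 0 after 5 divisions, so the expansion has 5 partial quotients, read off in order.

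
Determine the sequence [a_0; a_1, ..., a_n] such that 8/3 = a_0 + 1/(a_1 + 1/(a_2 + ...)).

Run the Euclidean algorithm on 8 and 3; the successive quotients are the partial quotients a_0, a_1, ... (each step inverts the fractional part left over by the previous one):
  8 = 2*3 + 2, so a_0 = 2.
  3 = 1*2 + 1, so a_1 = 1.
  2 = 2*1 + 0, so a_2 = 2.
The remainder reaches 0 after 3 divisions, so the expansion has 3 partial quotients, read off in order.

[2; 1, 2]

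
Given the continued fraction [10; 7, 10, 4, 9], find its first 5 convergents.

Using the convergent recurrence p_i = a_i*p_{i-1} + p_{i-2}, q_i = a_i*q_{i-1} + q_{i-2} with p_{-2}=0, p_{-1}=1, q_{-2}=1, q_{-1}=0:
  i=0: a_0=10, p_0 = 10*1 + 0 = 10, q_0 = 10*0 + 1 = 1.
  i=1: a_1=7, p_1 = 7*10 + 1 = 71, q_1 = 7*1 + 0 = 7.
  i=2: a_2=10, p_2 = 10*71 + 10 = 720, q_2 = 10*7 + 1 = 71.
  i=3: a_3=4, p_3 = 4*720 + 71 = 2951, q_3 = 4*71 + 7 = 291.
  i=4: a_4=9, p_4 = 9*2951 + 720 = 27279, q_4 = 9*291 + 71 = 2690.

10/1, 71/7, 720/71, 2951/291, 27279/2690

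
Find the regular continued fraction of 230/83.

Run the Euclidean algorithm on 230 and 83; the successive quotients are the partial quotients a_0, a_1, ... (each step inverts the fractional part left over by the previous one):
  230 = 2*83 + 64, so a_0 = 2.
  83 = 1*64 + 19, so a_1 = 1.
  64 = 3*19 + 7, so a_2 = 3.
  19 = 2*7 + 5, so a_3 = 2.
  7 = 1*5 + 2, so a_4 = 1.
  5 = 2*2 + 1, so a_5 = 2.
  2 = 2*1 + 0, so a_6 = 2.
The remainder reaches 0 after 7 divisions, so the expansion has 7 partial quotients, read off in order.

[2; 1, 3, 2, 1, 2, 2]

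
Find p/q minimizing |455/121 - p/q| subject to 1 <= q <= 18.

64/17

Expand x = 455/121 as a continued fraction with the Euclidean algorithm:
  455 = 3*121 + 92, so a_0 = 3.
  121 = 1*92 + 29, so a_1 = 1.
  92 = 3*29 + 5, so a_2 = 3.
  29 = 5*5 + 4, so a_3 = 5.
  5 = 1*4 + 1, so a_4 = 1.
  4 = 4*1 + 0, so a_5 = 4.
so x = [3; 1, 3, 5, 1, 4].
Convergents (p_i = a_i*p_{i-1} + p_{i-2}, q_i = a_i*q_{i-1} + q_{i-2} with p_{-2}=0, p_{-1}=1, q_{-2}=1, q_{-1}=0), until the denominator exceeds 18:
  i=0: a_0=3, p_0 = 3*1 + 0 = 3, q_0 = 3*0 + 1 = 1.
  i=1: a_1=1, p_1 = 1*3 + 1 = 4, q_1 = 1*1 + 0 = 1.
  i=2: a_2=3, p_2 = 3*4 + 3 = 15, q_2 = 3*1 + 1 = 4.
  i=3: a_3=5, p_3 = 5*15 + 4 = 79, q_3 = 5*4 + 1 = 21.
q_3 = 21 > 18, so the last convergent with denominator <= 18 is p_2/q_2 = 15/4.
The closest fraction with denominator <= 18 is either p_2/q_2 or the intermediate fraction (k*p_2 + p_1)/(k*q_2 + q_1) with the largest k >= 1 whose denominator stays <= 18; these approach x as k grows, and every other convergent or intermediate fraction in range is farther away.
Largest k: floor((18 - q_1)/q_2) = floor((18 - 1)/4) = 4.
That gives (4*15 + 4)/(4*4 + 1) = 64/17.
Compare the errors: |x - 15/4| = |455*4 - 15*121|/(121*4) = 5/484, and |x - 64/17| = |455*17 - 64*121|/(121*17) = 9/2057.
Cross-multiplying, 9*484 = 4356 < 10285 = 5*2057, so 9/2057 is smaller: the intermediate fraction 64/17 is closer to x than 15/4.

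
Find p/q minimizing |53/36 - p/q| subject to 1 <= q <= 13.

19/13

Expand x = 53/36 as a continued fraction with the Euclidean algorithm:
  53 = 1*36 + 17, so a_0 = 1.
  36 = 2*17 + 2, so a_1 = 2.
  17 = 8*2 + 1, so a_2 = 8.
  2 = 2*1 + 0, so a_3 = 2.
so x = [1; 2, 8, 2].
Convergents (p_i = a_i*p_{i-1} + p_{i-2}, q_i = a_i*q_{i-1} + q_{i-2} with p_{-2}=0, p_{-1}=1, q_{-2}=1, q_{-1}=0), until the denominator exceeds 13:
  i=0: a_0=1, p_0 = 1*1 + 0 = 1, q_0 = 1*0 + 1 = 1.
  i=1: a_1=2, p_1 = 2*1 + 1 = 3, q_1 = 2*1 + 0 = 2.
  i=2: a_2=8, p_2 = 8*3 + 1 = 25, q_2 = 8*2 + 1 = 17.
q_2 = 17 > 13, so the last convergent with denominator <= 13 is p_1/q_1 = 3/2.
The closest fraction with denominator <= 13 is either p_1/q_1 or the intermediate fraction (k*p_1 + p_0)/(k*q_1 + q_0) with the largest k >= 1 whose denominator stays <= 13; these approach x as k grows, and every other convergent or intermediate fraction in range is farther away.
Largest k: floor((13 - q_0)/q_1) = floor((13 - 1)/2) = 6.
That gives (6*3 + 1)/(6*2 + 1) = 19/13.
Compare the errors: |x - 3/2| = |53*2 - 3*36|/(36*2) = 2/72, and |x - 19/13| = |53*13 - 19*36|/(36*13) = 5/468.
Cross-multiplying, 5*72 = 360 < 936 = 2*468, so 5/468 is smaller: the intermediate fraction 19/13 is closer to x than 3/2.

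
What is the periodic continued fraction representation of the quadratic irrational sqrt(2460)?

Write x_i = (sqrt(2460) + m_i)/d_i with (m_0, d_0) = (0, 1). a_0 = floor(sqrt(2460)) = 49, since 49^2 = 2401 <= 2460 < 2500 = 50^2.
Iterate m_{i+1} = d_i*a_i - m_i, d_{i+1} = (2460 - m_{i+1}^2)/d_i, a_{i+1} = floor((a_0 + m_{i+1})/d_{i+1}):
  m_1 = 1*49 - 0 = 49, d_1 = (2460 - 49^2)/1 = 59/1 = 59, a_1 = floor((49 + 49)/59) = 1.
  m_2 = 59*1 - 49 = 10, d_2 = (2460 - 10^2)/59 = 2360/59 = 40, a_2 = floor((49 + 10)/40) = 1.
  m_3 = 40*1 - 10 = 30, d_3 = (2460 - 30^2)/40 = 1560/40 = 39, a_3 = floor((49 + 30)/39) = 2.
  m_4 = 39*2 - 30 = 48, d_4 = (2460 - 48^2)/39 = 156/39 = 4, a_4 = floor((49 + 48)/4) = 24.
  m_5 = 4*24 - 48 = 48, d_5 = (2460 - 48^2)/4 = 156/4 = 39, a_5 = floor((49 + 48)/39) = 2.
  m_6 = 39*2 - 48 = 30, d_6 = (2460 - 30^2)/39 = 1560/39 = 40, a_6 = floor((49 + 30)/40) = 1.
  m_7 = 40*1 - 30 = 10, d_7 = (2460 - 10^2)/40 = 2360/40 = 59, a_7 = floor((49 + 10)/59) = 1.
  m_8 = 59*1 - 10 = 49, d_8 = (2460 - 49^2)/59 = 59/59 = 1, a_8 = floor((49 + 49)/1) = 98.
  m_9 = 1*98 - 49 = 49, d_9 = (2460 - 49^2)/1 = 59/1 = 59: (m_9, d_9) = (m_1, d_1) = (49, 59), so from here the quotients repeat a_1, ..., a_8; the period length is 8.
Hence the expansion of sqrt(2460) is a_0 = 49 followed by the repeating block 1, 1, 2, 24, 2, 1, 1, 98 (period 8).

[49; (1, 1, 2, 24, 2, 1, 1, 98)]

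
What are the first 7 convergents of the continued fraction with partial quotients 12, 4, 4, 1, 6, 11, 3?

12/1, 49/4, 208/17, 257/21, 1750/143, 19507/1594, 60271/4925

Using the convergent recurrence p_i = a_i*p_{i-1} + p_{i-2}, q_i = a_i*q_{i-1} + q_{i-2} with p_{-2}=0, p_{-1}=1, q_{-2}=1, q_{-1}=0:
  i=0: a_0=12, p_0 = 12*1 + 0 = 12, q_0 = 12*0 + 1 = 1.
  i=1: a_1=4, p_1 = 4*12 + 1 = 49, q_1 = 4*1 + 0 = 4.
  i=2: a_2=4, p_2 = 4*49 + 12 = 208, q_2 = 4*4 + 1 = 17.
  i=3: a_3=1, p_3 = 1*208 + 49 = 257, q_3 = 1*17 + 4 = 21.
  i=4: a_4=6, p_4 = 6*257 + 208 = 1750, q_4 = 6*21 + 17 = 143.
  i=5: a_5=11, p_5 = 11*1750 + 257 = 19507, q_5 = 11*143 + 21 = 1594.
  i=6: a_6=3, p_6 = 3*19507 + 1750 = 60271, q_6 = 3*1594 + 143 = 4925.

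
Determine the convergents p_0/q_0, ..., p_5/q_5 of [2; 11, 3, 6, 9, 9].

2/1, 23/11, 71/34, 449/215, 4112/1969, 37457/17936

Using the convergent recurrence p_i = a_i*p_{i-1} + p_{i-2}, q_i = a_i*q_{i-1} + q_{i-2} with p_{-2}=0, p_{-1}=1, q_{-2}=1, q_{-1}=0:
  i=0: a_0=2, p_0 = 2*1 + 0 = 2, q_0 = 2*0 + 1 = 1.
  i=1: a_1=11, p_1 = 11*2 + 1 = 23, q_1 = 11*1 + 0 = 11.
  i=2: a_2=3, p_2 = 3*23 + 2 = 71, q_2 = 3*11 + 1 = 34.
  i=3: a_3=6, p_3 = 6*71 + 23 = 449, q_3 = 6*34 + 11 = 215.
  i=4: a_4=9, p_4 = 9*449 + 71 = 4112, q_4 = 9*215 + 34 = 1969.
  i=5: a_5=9, p_5 = 9*4112 + 449 = 37457, q_5 = 9*1969 + 215 = 17936.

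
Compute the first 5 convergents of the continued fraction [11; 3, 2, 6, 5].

11/1, 34/3, 79/7, 508/45, 2619/232

Using the convergent recurrence p_i = a_i*p_{i-1} + p_{i-2}, q_i = a_i*q_{i-1} + q_{i-2} with p_{-2}=0, p_{-1}=1, q_{-2}=1, q_{-1}=0:
  i=0: a_0=11, p_0 = 11*1 + 0 = 11, q_0 = 11*0 + 1 = 1.
  i=1: a_1=3, p_1 = 3*11 + 1 = 34, q_1 = 3*1 + 0 = 3.
  i=2: a_2=2, p_2 = 2*34 + 11 = 79, q_2 = 2*3 + 1 = 7.
  i=3: a_3=6, p_3 = 6*79 + 34 = 508, q_3 = 6*7 + 3 = 45.
  i=4: a_4=5, p_4 = 5*508 + 79 = 2619, q_4 = 5*45 + 7 = 232.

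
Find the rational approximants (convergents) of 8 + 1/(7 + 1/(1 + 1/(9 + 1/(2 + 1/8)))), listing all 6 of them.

Using the convergent recurrence p_i = a_i*p_{i-1} + p_{i-2}, q_i = a_i*q_{i-1} + q_{i-2} with p_{-2}=0, p_{-1}=1, q_{-2}=1, q_{-1}=0:
  i=0: a_0=8, p_0 = 8*1 + 0 = 8, q_0 = 8*0 + 1 = 1.
  i=1: a_1=7, p_1 = 7*8 + 1 = 57, q_1 = 7*1 + 0 = 7.
  i=2: a_2=1, p_2 = 1*57 + 8 = 65, q_2 = 1*7 + 1 = 8.
  i=3: a_3=9, p_3 = 9*65 + 57 = 642, q_3 = 9*8 + 7 = 79.
  i=4: a_4=2, p_4 = 2*642 + 65 = 1349, q_4 = 2*79 + 8 = 166.
  i=5: a_5=8, p_5 = 8*1349 + 642 = 11434, q_5 = 8*166 + 79 = 1407.

8/1, 57/7, 65/8, 642/79, 1349/166, 11434/1407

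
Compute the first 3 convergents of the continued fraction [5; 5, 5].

Using the convergent recurrence p_i = a_i*p_{i-1} + p_{i-2}, q_i = a_i*q_{i-1} + q_{i-2} with p_{-2}=0, p_{-1}=1, q_{-2}=1, q_{-1}=0:
  i=0: a_0=5, p_0 = 5*1 + 0 = 5, q_0 = 5*0 + 1 = 1.
  i=1: a_1=5, p_1 = 5*5 + 1 = 26, q_1 = 5*1 + 0 = 5.
  i=2: a_2=5, p_2 = 5*26 + 5 = 135, q_2 = 5*5 + 1 = 26.

5/1, 26/5, 135/26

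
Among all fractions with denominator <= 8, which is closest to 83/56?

3/2

Expand x = 83/56 as a continued fraction with the Euclidean algorithm:
  83 = 1*56 + 27, so a_0 = 1.
  56 = 2*27 + 2, so a_1 = 2.
  27 = 13*2 + 1, so a_2 = 13.
  2 = 2*1 + 0, so a_3 = 2.
so x = [1; 2, 13, 2].
Convergents (p_i = a_i*p_{i-1} + p_{i-2}, q_i = a_i*q_{i-1} + q_{i-2} with p_{-2}=0, p_{-1}=1, q_{-2}=1, q_{-1}=0), until the denominator exceeds 8:
  i=0: a_0=1, p_0 = 1*1 + 0 = 1, q_0 = 1*0 + 1 = 1.
  i=1: a_1=2, p_1 = 2*1 + 1 = 3, q_1 = 2*1 + 0 = 2.
  i=2: a_2=13, p_2 = 13*3 + 1 = 40, q_2 = 13*2 + 1 = 27.
q_2 = 27 > 8, so the last convergent with denominator <= 8 is p_1/q_1 = 3/2.
The closest fraction with denominator <= 8 is either p_1/q_1 or the intermediate fraction (k*p_1 + p_0)/(k*q_1 + q_0) with the largest k >= 1 whose denominator stays <= 8; these approach x as k grows, and every other convergent or intermediate fraction in range is farther away.
Largest k: floor((8 - q_0)/q_1) = floor((8 - 1)/2) = 3.
That gives (3*3 + 1)/(3*2 + 1) = 10/7.
Compare the errors: |x - 3/2| = |83*2 - 3*56|/(56*2) = 2/112, and |x - 10/7| = |83*7 - 10*56|/(56*7) = 21/392.
Cross-multiplying, 2*392 = 784 < 2352 = 21*112, so 2/112 is smaller: the convergent 3/2 is closer to x than 10/7.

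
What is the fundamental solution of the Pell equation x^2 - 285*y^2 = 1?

First expand sqrt(285) as a continued fraction. With x_i = (sqrt(285) + m_i)/d_i and (m_0, d_0) = (0, 1): a_0 = floor(sqrt(285)) = 16, since 16^2 = 256 <= 285 < 289 = 17^2.
Iterate m_{i+1} = d_i*a_i - m_i, d_{i+1} = (285 - m_{i+1}^2)/d_i, a_{i+1} = floor((a_0 + m_{i+1})/d_{i+1}):
  m_1 = 1*16 - 0 = 16, d_1 = (285 - 16^2)/1 = 29/1 = 29, a_1 = floor((16 + 16)/29) = 1.
  m_2 = 29*1 - 16 = 13, d_2 = (285 - 13^2)/29 = 116/29 = 4, a_2 = floor((16 + 13)/4) = 7.
  m_3 = 4*7 - 13 = 15, d_3 = (285 - 15^2)/4 = 60/4 = 15, a_3 = floor((16 + 15)/15) = 2.
  m_4 = 15*2 - 15 = 15, d_4 = (285 - 15^2)/15 = 60/15 = 4, a_4 = floor((16 + 15)/4) = 7.
  m_5 = 4*7 - 15 = 13, d_5 = (285 - 13^2)/4 = 116/4 = 29, a_5 = floor((16 + 13)/29) = 1.
  m_6 = 29*1 - 13 = 16, d_6 = (285 - 16^2)/29 = 29/29 = 1, a_6 = floor((16 + 16)/1) = 32.
  m_7 = 1*32 - 16 = 16, d_7 = (285 - 16^2)/1 = 29/1 = 29: (m_7, d_7) = (m_1, d_1) = (16, 29), so from here the quotients repeat a_1, ..., a_6; the period length is 6.
So sqrt(285) = [16; (1, 7, 2, 7, 1, 32)] with period length k = 6.
k is even, so the fundamental solution of x^2 - 285y^2 = 1 is (p_{k-1}, q_{k-1}) = (p_5, q_5); compute convergents through index 5.
Convergents (p_i = a_i*p_{i-1} + p_{i-2}, q_i = a_i*q_{i-1} + q_{i-2} with p_{-2}=0, p_{-1}=1, q_{-2}=1, q_{-1}=0):
  i=0: a_0=16, p_0 = 16*1 + 0 = 16, q_0 = 16*0 + 1 = 1.
  i=1: a_1=1, p_1 = 1*16 + 1 = 17, q_1 = 1*1 + 0 = 1.
  i=2: a_2=7, p_2 = 7*17 + 16 = 135, q_2 = 7*1 + 1 = 8.
  i=3: a_3=2, p_3 = 2*135 + 17 = 287, q_3 = 2*8 + 1 = 17.
  i=4: a_4=7, p_4 = 7*287 + 135 = 2144, q_4 = 7*17 + 8 = 127.
  i=5: a_5=1, p_5 = 1*2144 + 287 = 2431, q_5 = 1*127 + 17 = 144.
Check: 2431^2 - 285*144^2 = 5909761 - 5909760 = 1, so (x, y) = (2431, 144) solves the equation, and by the theorem it is the least positive solution.

(x, y) = (2431, 144)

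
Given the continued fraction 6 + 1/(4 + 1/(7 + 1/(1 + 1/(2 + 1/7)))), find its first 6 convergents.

Using the convergent recurrence p_i = a_i*p_{i-1} + p_{i-2}, q_i = a_i*q_{i-1} + q_{i-2} with p_{-2}=0, p_{-1}=1, q_{-2}=1, q_{-1}=0:
  i=0: a_0=6, p_0 = 6*1 + 0 = 6, q_0 = 6*0 + 1 = 1.
  i=1: a_1=4, p_1 = 4*6 + 1 = 25, q_1 = 4*1 + 0 = 4.
  i=2: a_2=7, p_2 = 7*25 + 6 = 181, q_2 = 7*4 + 1 = 29.
  i=3: a_3=1, p_3 = 1*181 + 25 = 206, q_3 = 1*29 + 4 = 33.
  i=4: a_4=2, p_4 = 2*206 + 181 = 593, q_4 = 2*33 + 29 = 95.
  i=5: a_5=7, p_5 = 7*593 + 206 = 4357, q_5 = 7*95 + 33 = 698.

6/1, 25/4, 181/29, 206/33, 593/95, 4357/698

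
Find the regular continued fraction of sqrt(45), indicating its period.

Write x_i = (sqrt(45) + m_i)/d_i with (m_0, d_0) = (0, 1). a_0 = floor(sqrt(45)) = 6, since 6^2 = 36 <= 45 < 49 = 7^2.
Iterate m_{i+1} = d_i*a_i - m_i, d_{i+1} = (45 - m_{i+1}^2)/d_i, a_{i+1} = floor((a_0 + m_{i+1})/d_{i+1}):
  m_1 = 1*6 - 0 = 6, d_1 = (45 - 6^2)/1 = 9/1 = 9, a_1 = floor((6 + 6)/9) = 1.
  m_2 = 9*1 - 6 = 3, d_2 = (45 - 3^2)/9 = 36/9 = 4, a_2 = floor((6 + 3)/4) = 2.
  m_3 = 4*2 - 3 = 5, d_3 = (45 - 5^2)/4 = 20/4 = 5, a_3 = floor((6 + 5)/5) = 2.
  m_4 = 5*2 - 5 = 5, d_4 = (45 - 5^2)/5 = 20/5 = 4, a_4 = floor((6 + 5)/4) = 2.
  m_5 = 4*2 - 5 = 3, d_5 = (45 - 3^2)/4 = 36/4 = 9, a_5 = floor((6 + 3)/9) = 1.
  m_6 = 9*1 - 3 = 6, d_6 = (45 - 6^2)/9 = 9/9 = 1, a_6 = floor((6 + 6)/1) = 12.
  m_7 = 1*12 - 6 = 6, d_7 = (45 - 6^2)/1 = 9/1 = 9: (m_7, d_7) = (m_1, d_1) = (6, 9), so from here the quotients repeat a_1, ..., a_6; the period length is 6.
Hence the expansion of sqrt(45) is a_0 = 6 followed by the repeating block 1, 2, 2, 2, 1, 12 (period 6).

[6; (1, 2, 2, 2, 1, 12)]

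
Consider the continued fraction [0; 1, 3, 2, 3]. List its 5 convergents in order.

Using the convergent recurrence p_i = a_i*p_{i-1} + p_{i-2}, q_i = a_i*q_{i-1} + q_{i-2} with p_{-2}=0, p_{-1}=1, q_{-2}=1, q_{-1}=0:
  i=0: a_0=0, p_0 = 0*1 + 0 = 0, q_0 = 0*0 + 1 = 1.
  i=1: a_1=1, p_1 = 1*0 + 1 = 1, q_1 = 1*1 + 0 = 1.
  i=2: a_2=3, p_2 = 3*1 + 0 = 3, q_2 = 3*1 + 1 = 4.
  i=3: a_3=2, p_3 = 2*3 + 1 = 7, q_3 = 2*4 + 1 = 9.
  i=4: a_4=3, p_4 = 3*7 + 3 = 24, q_4 = 3*9 + 4 = 31.

0/1, 1/1, 3/4, 7/9, 24/31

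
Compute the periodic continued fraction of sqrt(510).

Write x_i = (sqrt(510) + m_i)/d_i with (m_0, d_0) = (0, 1). a_0 = floor(sqrt(510)) = 22, since 22^2 = 484 <= 510 < 529 = 23^2.
Iterate m_{i+1} = d_i*a_i - m_i, d_{i+1} = (510 - m_{i+1}^2)/d_i, a_{i+1} = floor((a_0 + m_{i+1})/d_{i+1}):
  m_1 = 1*22 - 0 = 22, d_1 = (510 - 22^2)/1 = 26/1 = 26, a_1 = floor((22 + 22)/26) = 1.
  m_2 = 26*1 - 22 = 4, d_2 = (510 - 4^2)/26 = 494/26 = 19, a_2 = floor((22 + 4)/19) = 1.
  m_3 = 19*1 - 4 = 15, d_3 = (510 - 15^2)/19 = 285/19 = 15, a_3 = floor((22 + 15)/15) = 2.
  m_4 = 15*2 - 15 = 15, d_4 = (510 - 15^2)/15 = 285/15 = 19, a_4 = floor((22 + 15)/19) = 1.
  m_5 = 19*1 - 15 = 4, d_5 = (510 - 4^2)/19 = 494/19 = 26, a_5 = floor((22 + 4)/26) = 1.
  m_6 = 26*1 - 4 = 22, d_6 = (510 - 22^2)/26 = 26/26 = 1, a_6 = floor((22 + 22)/1) = 44.
  m_7 = 1*44 - 22 = 22, d_7 = (510 - 22^2)/1 = 26/1 = 26: (m_7, d_7) = (m_1, d_1) = (22, 26), so from here the quotients repeat a_1, ..., a_6; the period length is 6.
Hence the expansion of sqrt(510) is a_0 = 22 followed by the repeating block 1, 1, 2, 1, 1, 44 (period 6).

[22; (1, 1, 2, 1, 1, 44)]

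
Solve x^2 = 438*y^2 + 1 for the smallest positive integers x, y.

First expand sqrt(438) as a continued fraction. With x_i = (sqrt(438) + m_i)/d_i and (m_0, d_0) = (0, 1): a_0 = floor(sqrt(438)) = 20, since 20^2 = 400 <= 438 < 441 = 21^2.
Iterate m_{i+1} = d_i*a_i - m_i, d_{i+1} = (438 - m_{i+1}^2)/d_i, a_{i+1} = floor((a_0 + m_{i+1})/d_{i+1}):
  m_1 = 1*20 - 0 = 20, d_1 = (438 - 20^2)/1 = 38/1 = 38, a_1 = floor((20 + 20)/38) = 1.
  m_2 = 38*1 - 20 = 18, d_2 = (438 - 18^2)/38 = 114/38 = 3, a_2 = floor((20 + 18)/3) = 12.
  m_3 = 3*12 - 18 = 18, d_3 = (438 - 18^2)/3 = 114/3 = 38, a_3 = floor((20 + 18)/38) = 1.
  m_4 = 38*1 - 18 = 20, d_4 = (438 - 20^2)/38 = 38/38 = 1, a_4 = floor((20 + 20)/1) = 40.
  m_5 = 1*40 - 20 = 20, d_5 = (438 - 20^2)/1 = 38/1 = 38: (m_5, d_5) = (m_1, d_1) = (20, 38), so from here the quotients repeat a_1, ..., a_4; the period length is 4.
So sqrt(438) = [20; (1, 12, 1, 40)] with period length k = 4.
k is even, so the fundamental solution of x^2 - 438y^2 = 1 is (p_{k-1}, q_{k-1}) = (p_3, q_3); compute convergents through index 3.
Convergents (p_i = a_i*p_{i-1} + p_{i-2}, q_i = a_i*q_{i-1} + q_{i-2} with p_{-2}=0, p_{-1}=1, q_{-2}=1, q_{-1}=0):
  i=0: a_0=20, p_0 = 20*1 + 0 = 20, q_0 = 20*0 + 1 = 1.
  i=1: a_1=1, p_1 = 1*20 + 1 = 21, q_1 = 1*1 + 0 = 1.
  i=2: a_2=12, p_2 = 12*21 + 20 = 272, q_2 = 12*1 + 1 = 13.
  i=3: a_3=1, p_3 = 1*272 + 21 = 293, q_3 = 1*13 + 1 = 14.
Check: 293^2 - 438*14^2 = 85849 - 85848 = 1, so (x, y) = (293, 14) solves the equation, and by the theorem it is the least positive solution.

(x, y) = (293, 14)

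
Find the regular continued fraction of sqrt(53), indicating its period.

[7; (3, 1, 1, 3, 14)]

Write x_i = (sqrt(53) + m_i)/d_i with (m_0, d_0) = (0, 1). a_0 = floor(sqrt(53)) = 7, since 7^2 = 49 <= 53 < 64 = 8^2.
Iterate m_{i+1} = d_i*a_i - m_i, d_{i+1} = (53 - m_{i+1}^2)/d_i, a_{i+1} = floor((a_0 + m_{i+1})/d_{i+1}):
  m_1 = 1*7 - 0 = 7, d_1 = (53 - 7^2)/1 = 4/1 = 4, a_1 = floor((7 + 7)/4) = 3.
  m_2 = 4*3 - 7 = 5, d_2 = (53 - 5^2)/4 = 28/4 = 7, a_2 = floor((7 + 5)/7) = 1.
  m_3 = 7*1 - 5 = 2, d_3 = (53 - 2^2)/7 = 49/7 = 7, a_3 = floor((7 + 2)/7) = 1.
  m_4 = 7*1 - 2 = 5, d_4 = (53 - 5^2)/7 = 28/7 = 4, a_4 = floor((7 + 5)/4) = 3.
  m_5 = 4*3 - 5 = 7, d_5 = (53 - 7^2)/4 = 4/4 = 1, a_5 = floor((7 + 7)/1) = 14.
  m_6 = 1*14 - 7 = 7, d_6 = (53 - 7^2)/1 = 4/1 = 4: (m_6, d_6) = (m_1, d_1) = (7, 4), so from here the quotients repeat a_1, ..., a_5; the period length is 5.
Hence the expansion of sqrt(53) is a_0 = 7 followed by the repeating block 3, 1, 1, 3, 14 (period 5).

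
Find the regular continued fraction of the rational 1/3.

Run the Euclidean algorithm on 1 and 3; the successive quotients are the partial quotients a_0, a_1, ... (each step inverts the fractional part left over by the previous one):
  1 = 0*3 + 1, so a_0 = 0.
  3 = 3*1 + 0, so a_1 = 3.
The remainder reaches 0 after 2 divisions, so the expansion has 2 partial quotients, read off in order.

[0; 3]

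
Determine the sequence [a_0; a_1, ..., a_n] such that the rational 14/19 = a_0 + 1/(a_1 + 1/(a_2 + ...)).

[0; 1, 2, 1, 4]

Run the Euclidean algorithm on 14 and 19; the successive quotients are the partial quotients a_0, a_1, ... (each step inverts the fractional part left over by the previous one):
  14 = 0*19 + 14, so a_0 = 0.
  19 = 1*14 + 5, so a_1 = 1.
  14 = 2*5 + 4, so a_2 = 2.
  5 = 1*4 + 1, so a_3 = 1.
  4 = 4*1 + 0, so a_4 = 4.
The remainder reaches 0 after 5 divisions, so the expansion has 5 partial quotients, read off in order.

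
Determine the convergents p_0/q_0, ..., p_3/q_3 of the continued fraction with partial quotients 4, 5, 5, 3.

4/1, 21/5, 109/26, 348/83

Using the convergent recurrence p_i = a_i*p_{i-1} + p_{i-2}, q_i = a_i*q_{i-1} + q_{i-2} with p_{-2}=0, p_{-1}=1, q_{-2}=1, q_{-1}=0:
  i=0: a_0=4, p_0 = 4*1 + 0 = 4, q_0 = 4*0 + 1 = 1.
  i=1: a_1=5, p_1 = 5*4 + 1 = 21, q_1 = 5*1 + 0 = 5.
  i=2: a_2=5, p_2 = 5*21 + 4 = 109, q_2 = 5*5 + 1 = 26.
  i=3: a_3=3, p_3 = 3*109 + 21 = 348, q_3 = 3*26 + 5 = 83.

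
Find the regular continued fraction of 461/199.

[2; 3, 6, 3, 3]

Run the Euclidean algorithm on 461 and 199; the successive quotients are the partial quotients a_0, a_1, ... (each step inverts the fractional part left over by the previous one):
  461 = 2*199 + 63, so a_0 = 2.
  199 = 3*63 + 10, so a_1 = 3.
  63 = 6*10 + 3, so a_2 = 6.
  10 = 3*3 + 1, so a_3 = 3.
  3 = 3*1 + 0, so a_4 = 3.
The remainder reaches 0 after 5 divisions, so the expansion has 5 partial quotients, read off in order.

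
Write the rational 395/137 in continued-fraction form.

Run the Euclidean algorithm on 395 and 137; the successive quotients are the partial quotients a_0, a_1, ... (each step inverts the fractional part left over by the previous one):
  395 = 2*137 + 121, so a_0 = 2.
  137 = 1*121 + 16, so a_1 = 1.
  121 = 7*16 + 9, so a_2 = 7.
  16 = 1*9 + 7, so a_3 = 1.
  9 = 1*7 + 2, so a_4 = 1.
  7 = 3*2 + 1, so a_5 = 3.
  2 = 2*1 + 0, so a_6 = 2.
The remainder reaches 0 after 7 divisions, so the expansion has 7 partial quotients, read off in order.

[2; 1, 7, 1, 1, 3, 2]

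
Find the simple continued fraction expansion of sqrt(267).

[16; (2, 1, 15, 1, 2, 32)]

Write x_i = (sqrt(267) + m_i)/d_i with (m_0, d_0) = (0, 1). a_0 = floor(sqrt(267)) = 16, since 16^2 = 256 <= 267 < 289 = 17^2.
Iterate m_{i+1} = d_i*a_i - m_i, d_{i+1} = (267 - m_{i+1}^2)/d_i, a_{i+1} = floor((a_0 + m_{i+1})/d_{i+1}):
  m_1 = 1*16 - 0 = 16, d_1 = (267 - 16^2)/1 = 11/1 = 11, a_1 = floor((16 + 16)/11) = 2.
  m_2 = 11*2 - 16 = 6, d_2 = (267 - 6^2)/11 = 231/11 = 21, a_2 = floor((16 + 6)/21) = 1.
  m_3 = 21*1 - 6 = 15, d_3 = (267 - 15^2)/21 = 42/21 = 2, a_3 = floor((16 + 15)/2) = 15.
  m_4 = 2*15 - 15 = 15, d_4 = (267 - 15^2)/2 = 42/2 = 21, a_4 = floor((16 + 15)/21) = 1.
  m_5 = 21*1 - 15 = 6, d_5 = (267 - 6^2)/21 = 231/21 = 11, a_5 = floor((16 + 6)/11) = 2.
  m_6 = 11*2 - 6 = 16, d_6 = (267 - 16^2)/11 = 11/11 = 1, a_6 = floor((16 + 16)/1) = 32.
  m_7 = 1*32 - 16 = 16, d_7 = (267 - 16^2)/1 = 11/1 = 11: (m_7, d_7) = (m_1, d_1) = (16, 11), so from here the quotients repeat a_1, ..., a_6; the period length is 6.
Hence the expansion of sqrt(267) is a_0 = 16 followed by the repeating block 2, 1, 15, 1, 2, 32 (period 6).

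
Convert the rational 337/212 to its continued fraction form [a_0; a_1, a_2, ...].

Run the Euclidean algorithm on 337 and 212; the successive quotients are the partial quotients a_0, a_1, ... (each step inverts the fractional part left over by the previous one):
  337 = 1*212 + 125, so a_0 = 1.
  212 = 1*125 + 87, so a_1 = 1.
  125 = 1*87 + 38, so a_2 = 1.
  87 = 2*38 + 11, so a_3 = 2.
  38 = 3*11 + 5, so a_4 = 3.
  11 = 2*5 + 1, so a_5 = 2.
  5 = 5*1 + 0, so a_6 = 5.
The remainder reaches 0 after 7 divisions, so the expansion has 7 partial quotients, read off in order.

[1; 1, 1, 2, 3, 2, 5]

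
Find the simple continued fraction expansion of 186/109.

Run the Euclidean algorithm on 186 and 109; the successive quotients are the partial quotients a_0, a_1, ... (each step inverts the fractional part left over by the previous one):
  186 = 1*109 + 77, so a_0 = 1.
  109 = 1*77 + 32, so a_1 = 1.
  77 = 2*32 + 13, so a_2 = 2.
  32 = 2*13 + 6, so a_3 = 2.
  13 = 2*6 + 1, so a_4 = 2.
  6 = 6*1 + 0, so a_5 = 6.
The remainder reaches 0 after 6 divisions, so the expansion has 6 partial quotients, read off in order.

[1; 1, 2, 2, 2, 6]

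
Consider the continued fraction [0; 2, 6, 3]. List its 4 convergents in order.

Using the convergent recurrence p_i = a_i*p_{i-1} + p_{i-2}, q_i = a_i*q_{i-1} + q_{i-2} with p_{-2}=0, p_{-1}=1, q_{-2}=1, q_{-1}=0:
  i=0: a_0=0, p_0 = 0*1 + 0 = 0, q_0 = 0*0 + 1 = 1.
  i=1: a_1=2, p_1 = 2*0 + 1 = 1, q_1 = 2*1 + 0 = 2.
  i=2: a_2=6, p_2 = 6*1 + 0 = 6, q_2 = 6*2 + 1 = 13.
  i=3: a_3=3, p_3 = 3*6 + 1 = 19, q_3 = 3*13 + 2 = 41.

0/1, 1/2, 6/13, 19/41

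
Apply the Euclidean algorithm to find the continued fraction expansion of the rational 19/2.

Run the Euclidean algorithm on 19 and 2; the successive quotients are the partial quotients a_0, a_1, ... (each step inverts the fractional part left over by the previous one):
  19 = 9*2 + 1, so a_0 = 9.
  2 = 2*1 + 0, so a_1 = 2.
The remainder reaches 0 after 2 divisions, so the expansion has 2 partial quotients, read off in order.

[9; 2]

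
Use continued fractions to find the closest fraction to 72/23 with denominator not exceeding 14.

25/8

Expand x = 72/23 as a continued fraction with the Euclidean algorithm:
  72 = 3*23 + 3, so a_0 = 3.
  23 = 7*3 + 2, so a_1 = 7.
  3 = 1*2 + 1, so a_2 = 1.
  2 = 2*1 + 0, so a_3 = 2.
so x = [3; 7, 1, 2].
Convergents (p_i = a_i*p_{i-1} + p_{i-2}, q_i = a_i*q_{i-1} + q_{i-2} with p_{-2}=0, p_{-1}=1, q_{-2}=1, q_{-1}=0), until the denominator exceeds 14:
  i=0: a_0=3, p_0 = 3*1 + 0 = 3, q_0 = 3*0 + 1 = 1.
  i=1: a_1=7, p_1 = 7*3 + 1 = 22, q_1 = 7*1 + 0 = 7.
  i=2: a_2=1, p_2 = 1*22 + 3 = 25, q_2 = 1*7 + 1 = 8.
  i=3: a_3=2, p_3 = 2*25 + 22 = 72, q_3 = 2*8 + 7 = 23.
q_3 = 23 > 14, so the last convergent with denominator <= 14 is p_2/q_2 = 25/8.
The closest fraction with denominator <= 14 is either p_2/q_2 or the intermediate fraction (k*p_2 + p_1)/(k*q_2 + q_1) with the largest k >= 1 whose denominator stays <= 14; these approach x as k grows, and every other convergent or intermediate fraction in range is farther away.
Largest k: floor((14 - q_1)/q_2) = floor((14 - 7)/8) = 0.
Since k = 0, no intermediate fraction beyond p_2/q_2 has denominator <= 14, so the convergent 25/8 is the closest (its error is |72*8 - 25*23|/(23*8) = 1/184).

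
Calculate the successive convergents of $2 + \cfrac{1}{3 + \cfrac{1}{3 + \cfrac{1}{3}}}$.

2/1, 7/3, 23/10, 76/33

Using the convergent recurrence p_i = a_i*p_{i-1} + p_{i-2}, q_i = a_i*q_{i-1} + q_{i-2} with p_{-2}=0, p_{-1}=1, q_{-2}=1, q_{-1}=0:
  i=0: a_0=2, p_0 = 2*1 + 0 = 2, q_0 = 2*0 + 1 = 1.
  i=1: a_1=3, p_1 = 3*2 + 1 = 7, q_1 = 3*1 + 0 = 3.
  i=2: a_2=3, p_2 = 3*7 + 2 = 23, q_2 = 3*3 + 1 = 10.
  i=3: a_3=3, p_3 = 3*23 + 7 = 76, q_3 = 3*10 + 3 = 33.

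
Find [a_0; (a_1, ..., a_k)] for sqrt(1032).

Write x_i = (sqrt(1032) + m_i)/d_i with (m_0, d_0) = (0, 1). a_0 = floor(sqrt(1032)) = 32, since 32^2 = 1024 <= 1032 < 1089 = 33^2.
Iterate m_{i+1} = d_i*a_i - m_i, d_{i+1} = (1032 - m_{i+1}^2)/d_i, a_{i+1} = floor((a_0 + m_{i+1})/d_{i+1}):
  m_1 = 1*32 - 0 = 32, d_1 = (1032 - 32^2)/1 = 8/1 = 8, a_1 = floor((32 + 32)/8) = 8.
  m_2 = 8*8 - 32 = 32, d_2 = (1032 - 32^2)/8 = 8/8 = 1, a_2 = floor((32 + 32)/1) = 64.
  m_3 = 1*64 - 32 = 32, d_3 = (1032 - 32^2)/1 = 8/1 = 8: (m_3, d_3) = (m_1, d_1) = (32, 8), so from here the quotients repeat a_1, a_2; the period length is 2.
Hence the expansion of sqrt(1032) is a_0 = 32 followed by the repeating block 8, 64 (period 2).

[32; (8, 64)]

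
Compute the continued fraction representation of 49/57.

Run the Euclidean algorithm on 49 and 57; the successive quotients are the partial quotients a_0, a_1, ... (each step inverts the fractional part left over by the previous one):
  49 = 0*57 + 49, so a_0 = 0.
  57 = 1*49 + 8, so a_1 = 1.
  49 = 6*8 + 1, so a_2 = 6.
  8 = 8*1 + 0, so a_3 = 8.
The remainder reaches 0 after 4 divisions, so the expansion has 4 partial quotients, read off in order.

[0; 1, 6, 8]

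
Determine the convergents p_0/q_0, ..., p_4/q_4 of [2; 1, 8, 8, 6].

2/1, 3/1, 26/9, 211/73, 1292/447

Using the convergent recurrence p_i = a_i*p_{i-1} + p_{i-2}, q_i = a_i*q_{i-1} + q_{i-2} with p_{-2}=0, p_{-1}=1, q_{-2}=1, q_{-1}=0:
  i=0: a_0=2, p_0 = 2*1 + 0 = 2, q_0 = 2*0 + 1 = 1.
  i=1: a_1=1, p_1 = 1*2 + 1 = 3, q_1 = 1*1 + 0 = 1.
  i=2: a_2=8, p_2 = 8*3 + 2 = 26, q_2 = 8*1 + 1 = 9.
  i=3: a_3=8, p_3 = 8*26 + 3 = 211, q_3 = 8*9 + 1 = 73.
  i=4: a_4=6, p_4 = 6*211 + 26 = 1292, q_4 = 6*73 + 9 = 447.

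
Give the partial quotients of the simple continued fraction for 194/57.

Run the Euclidean algorithm on 194 and 57; the successive quotients are the partial quotients a_0, a_1, ... (each step inverts the fractional part left over by the previous one):
  194 = 3*57 + 23, so a_0 = 3.
  57 = 2*23 + 11, so a_1 = 2.
  23 = 2*11 + 1, so a_2 = 2.
  11 = 11*1 + 0, so a_3 = 11.
The remainder reaches 0 after 4 divisions, so the expansion has 4 partial quotients, read off in order.

[3; 2, 2, 11]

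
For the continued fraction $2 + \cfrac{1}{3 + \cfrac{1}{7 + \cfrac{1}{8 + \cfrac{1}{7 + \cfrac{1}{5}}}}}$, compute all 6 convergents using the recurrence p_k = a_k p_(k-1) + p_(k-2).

2/1, 7/3, 51/22, 415/179, 2956/1275, 15195/6554

Using the convergent recurrence p_i = a_i*p_{i-1} + p_{i-2}, q_i = a_i*q_{i-1} + q_{i-2} with p_{-2}=0, p_{-1}=1, q_{-2}=1, q_{-1}=0:
  i=0: a_0=2, p_0 = 2*1 + 0 = 2, q_0 = 2*0 + 1 = 1.
  i=1: a_1=3, p_1 = 3*2 + 1 = 7, q_1 = 3*1 + 0 = 3.
  i=2: a_2=7, p_2 = 7*7 + 2 = 51, q_2 = 7*3 + 1 = 22.
  i=3: a_3=8, p_3 = 8*51 + 7 = 415, q_3 = 8*22 + 3 = 179.
  i=4: a_4=7, p_4 = 7*415 + 51 = 2956, q_4 = 7*179 + 22 = 1275.
  i=5: a_5=5, p_5 = 5*2956 + 415 = 15195, q_5 = 5*1275 + 179 = 6554.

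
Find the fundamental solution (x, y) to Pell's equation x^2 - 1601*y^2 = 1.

(x, y) = (3201, 80)

First expand sqrt(1601) as a continued fraction. With x_i = (sqrt(1601) + m_i)/d_i and (m_0, d_0) = (0, 1): a_0 = floor(sqrt(1601)) = 40, since 40^2 = 1600 <= 1601 < 1681 = 41^2.
Iterate m_{i+1} = d_i*a_i - m_i, d_{i+1} = (1601 - m_{i+1}^2)/d_i, a_{i+1} = floor((a_0 + m_{i+1})/d_{i+1}):
  m_1 = 1*40 - 0 = 40, d_1 = (1601 - 40^2)/1 = 1/1 = 1, a_1 = floor((40 + 40)/1) = 80.
  m_2 = 1*80 - 40 = 40, d_2 = (1601 - 40^2)/1 = 1/1 = 1: (m_2, d_2) = (m_1, d_1) = (40, 1), so from here the quotient a_1 repeats; the period length is 1.
So sqrt(1601) = [40; (80)] with period length k = 1.
k is odd, so (p_{k-1}, q_{k-1}) only solves x^2 - 1601y^2 = -1 and the fundamental solution of x^2 - 1601y^2 = 1 is (p_{2k-1}, q_{2k-1}) = (p_1, q_1); compute convergents through index 1, running through the period twice.
Convergents (p_i = a_i*p_{i-1} + p_{i-2}, q_i = a_i*q_{i-1} + q_{i-2} with p_{-2}=0, p_{-1}=1, q_{-2}=1, q_{-1}=0):
  i=0: a_0=40, p_0 = 40*1 + 0 = 40, q_0 = 40*0 + 1 = 1.
  i=1: a_1=80, p_1 = 80*40 + 1 = 3201, q_1 = 80*1 + 0 = 80.
Indeed p_0^2 - 1601*q_0^2 = 1600 - 1601 = -1, not +1.
Check: 3201^2 - 1601*80^2 = 10246401 - 10246400 = 1, so (x, y) = (3201, 80) solves the equation, and by the theorem it is the least positive solution.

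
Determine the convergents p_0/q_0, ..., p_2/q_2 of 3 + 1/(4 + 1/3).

3/1, 13/4, 42/13

Using the convergent recurrence p_i = a_i*p_{i-1} + p_{i-2}, q_i = a_i*q_{i-1} + q_{i-2} with p_{-2}=0, p_{-1}=1, q_{-2}=1, q_{-1}=0:
  i=0: a_0=3, p_0 = 3*1 + 0 = 3, q_0 = 3*0 + 1 = 1.
  i=1: a_1=4, p_1 = 4*3 + 1 = 13, q_1 = 4*1 + 0 = 4.
  i=2: a_2=3, p_2 = 3*13 + 3 = 42, q_2 = 3*4 + 1 = 13.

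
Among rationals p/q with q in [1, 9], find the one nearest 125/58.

13/6

Expand x = 125/58 as a continued fraction with the Euclidean algorithm:
  125 = 2*58 + 9, so a_0 = 2.
  58 = 6*9 + 4, so a_1 = 6.
  9 = 2*4 + 1, so a_2 = 2.
  4 = 4*1 + 0, so a_3 = 4.
so x = [2; 6, 2, 4].
Convergents (p_i = a_i*p_{i-1} + p_{i-2}, q_i = a_i*q_{i-1} + q_{i-2} with p_{-2}=0, p_{-1}=1, q_{-2}=1, q_{-1}=0), until the denominator exceeds 9:
  i=0: a_0=2, p_0 = 2*1 + 0 = 2, q_0 = 2*0 + 1 = 1.
  i=1: a_1=6, p_1 = 6*2 + 1 = 13, q_1 = 6*1 + 0 = 6.
  i=2: a_2=2, p_2 = 2*13 + 2 = 28, q_2 = 2*6 + 1 = 13.
q_2 = 13 > 9, so the last convergent with denominator <= 9 is p_1/q_1 = 13/6.
The closest fraction with denominator <= 9 is either p_1/q_1 or the intermediate fraction (k*p_1 + p_0)/(k*q_1 + q_0) with the largest k >= 1 whose denominator stays <= 9; these approach x as k grows, and every other convergent or intermediate fraction in range is farther away.
Largest k: floor((9 - q_0)/q_1) = floor((9 - 1)/6) = 1.
That gives (1*13 + 2)/(1*6 + 1) = 15/7.
Compare the errors: |x - 13/6| = |125*6 - 13*58|/(58*6) = 4/348, and |x - 15/7| = |125*7 - 15*58|/(58*7) = 5/406.
Cross-multiplying, 4*406 = 1624 < 1740 = 5*348, so 4/348 is smaller: the convergent 13/6 is closer to x than 15/7.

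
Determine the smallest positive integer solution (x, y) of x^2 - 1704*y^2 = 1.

(x, y) = (88751, 2150)

First expand sqrt(1704) as a continued fraction. With x_i = (sqrt(1704) + m_i)/d_i and (m_0, d_0) = (0, 1): a_0 = floor(sqrt(1704)) = 41, since 41^2 = 1681 <= 1704 < 1764 = 42^2.
Iterate m_{i+1} = d_i*a_i - m_i, d_{i+1} = (1704 - m_{i+1}^2)/d_i, a_{i+1} = floor((a_0 + m_{i+1})/d_{i+1}):
  m_1 = 1*41 - 0 = 41, d_1 = (1704 - 41^2)/1 = 23/1 = 23, a_1 = floor((41 + 41)/23) = 3.
  m_2 = 23*3 - 41 = 28, d_2 = (1704 - 28^2)/23 = 920/23 = 40, a_2 = floor((41 + 28)/40) = 1.
  m_3 = 40*1 - 28 = 12, d_3 = (1704 - 12^2)/40 = 1560/40 = 39, a_3 = floor((41 + 12)/39) = 1.
  m_4 = 39*1 - 12 = 27, d_4 = (1704 - 27^2)/39 = 975/39 = 25, a_4 = floor((41 + 27)/25) = 2.
  m_5 = 25*2 - 27 = 23, d_5 = (1704 - 23^2)/25 = 1175/25 = 47, a_5 = floor((41 + 23)/47) = 1.
  m_6 = 47*1 - 23 = 24, d_6 = (1704 - 24^2)/47 = 1128/47 = 24, a_6 = floor((41 + 24)/24) = 2.
  m_7 = 24*2 - 24 = 24, d_7 = (1704 - 24^2)/24 = 1128/24 = 47, a_7 = floor((41 + 24)/47) = 1.
  m_8 = 47*1 - 24 = 23, d_8 = (1704 - 23^2)/47 = 1175/47 = 25, a_8 = floor((41 + 23)/25) = 2.
  m_9 = 25*2 - 23 = 27, d_9 = (1704 - 27^2)/25 = 975/25 = 39, a_9 = floor((41 + 27)/39) = 1.
  m_10 = 39*1 - 27 = 12, d_10 = (1704 - 12^2)/39 = 1560/39 = 40, a_10 = floor((41 + 12)/40) = 1.
  m_11 = 40*1 - 12 = 28, d_11 = (1704 - 28^2)/40 = 920/40 = 23, a_11 = floor((41 + 28)/23) = 3.
  m_12 = 23*3 - 28 = 41, d_12 = (1704 - 41^2)/23 = 23/23 = 1, a_12 = floor((41 + 41)/1) = 82.
  m_13 = 1*82 - 41 = 41, d_13 = (1704 - 41^2)/1 = 23/1 = 23: (m_13, d_13) = (m_1, d_1) = (41, 23), so from here the quotients repeat a_1, ..., a_12; the period length is 12.
So sqrt(1704) = [41; (3, 1, 1, 2, 1, 2, 1, 2, 1, 1, 3, 82)] with period length k = 12.
k is even, so the fundamental solution of x^2 - 1704y^2 = 1 is (p_{k-1}, q_{k-1}) = (p_11, q_11); compute convergents through index 11.
Convergents (p_i = a_i*p_{i-1} + p_{i-2}, q_i = a_i*q_{i-1} + q_{i-2} with p_{-2}=0, p_{-1}=1, q_{-2}=1, q_{-1}=0):
  i=0: a_0=41, p_0 = 41*1 + 0 = 41, q_0 = 41*0 + 1 = 1.
  i=1: a_1=3, p_1 = 3*41 + 1 = 124, q_1 = 3*1 + 0 = 3.
  i=2: a_2=1, p_2 = 1*124 + 41 = 165, q_2 = 1*3 + 1 = 4.
  i=3: a_3=1, p_3 = 1*165 + 124 = 289, q_3 = 1*4 + 3 = 7.
  i=4: a_4=2, p_4 = 2*289 + 165 = 743, q_4 = 2*7 + 4 = 18.
  i=5: a_5=1, p_5 = 1*743 + 289 = 1032, q_5 = 1*18 + 7 = 25.
  i=6: a_6=2, p_6 = 2*1032 + 743 = 2807, q_6 = 2*25 + 18 = 68.
  i=7: a_7=1, p_7 = 1*2807 + 1032 = 3839, q_7 = 1*68 + 25 = 93.
  i=8: a_8=2, p_8 = 2*3839 + 2807 = 10485, q_8 = 2*93 + 68 = 254.
  i=9: a_9=1, p_9 = 1*10485 + 3839 = 14324, q_9 = 1*254 + 93 = 347.
  i=10: a_10=1, p_10 = 1*14324 + 10485 = 24809, q_10 = 1*347 + 254 = 601.
  i=11: a_11=3, p_11 = 3*24809 + 14324 = 88751, q_11 = 3*601 + 347 = 2150.
Check: 88751^2 - 1704*2150^2 = 7876740001 - 7876740000 = 1, so (x, y) = (88751, 2150) solves the equation, and by the theorem it is the least positive solution.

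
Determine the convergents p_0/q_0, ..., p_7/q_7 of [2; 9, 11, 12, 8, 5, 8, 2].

Using the convergent recurrence p_i = a_i*p_{i-1} + p_{i-2}, q_i = a_i*q_{i-1} + q_{i-2} with p_{-2}=0, p_{-1}=1, q_{-2}=1, q_{-1}=0:
  i=0: a_0=2, p_0 = 2*1 + 0 = 2, q_0 = 2*0 + 1 = 1.
  i=1: a_1=9, p_1 = 9*2 + 1 = 19, q_1 = 9*1 + 0 = 9.
  i=2: a_2=11, p_2 = 11*19 + 2 = 211, q_2 = 11*9 + 1 = 100.
  i=3: a_3=12, p_3 = 12*211 + 19 = 2551, q_3 = 12*100 + 9 = 1209.
  i=4: a_4=8, p_4 = 8*2551 + 211 = 20619, q_4 = 8*1209 + 100 = 9772.
  i=5: a_5=5, p_5 = 5*20619 + 2551 = 105646, q_5 = 5*9772 + 1209 = 50069.
  i=6: a_6=8, p_6 = 8*105646 + 20619 = 865787, q_6 = 8*50069 + 9772 = 410324.
  i=7: a_7=2, p_7 = 2*865787 + 105646 = 1837220, q_7 = 2*410324 + 50069 = 870717.

2/1, 19/9, 211/100, 2551/1209, 20619/9772, 105646/50069, 865787/410324, 1837220/870717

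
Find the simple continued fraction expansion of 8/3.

Run the Euclidean algorithm on 8 and 3; the successive quotients are the partial quotients a_0, a_1, ... (each step inverts the fractional part left over by the previous one):
  8 = 2*3 + 2, so a_0 = 2.
  3 = 1*2 + 1, so a_1 = 1.
  2 = 2*1 + 0, so a_2 = 2.
The remainder reaches 0 after 3 divisions, so the expansion has 3 partial quotients, read off in order.

[2; 1, 2]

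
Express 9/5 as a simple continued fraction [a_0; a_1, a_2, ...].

Run the Euclidean algorithm on 9 and 5; the successive quotients are the partial quotients a_0, a_1, ... (each step inverts the fractional part left over by the previous one):
  9 = 1*5 + 4, so a_0 = 1.
  5 = 1*4 + 1, so a_1 = 1.
  4 = 4*1 + 0, so a_2 = 4.
The remainder reaches 0 after 3 divisions, so the expansion has 3 partial quotients, read off in order.

[1; 1, 4]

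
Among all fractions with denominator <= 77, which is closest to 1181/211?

403/72

Expand x = 1181/211 as a continued fraction with the Euclidean algorithm:
  1181 = 5*211 + 126, so a_0 = 5.
  211 = 1*126 + 85, so a_1 = 1.
  126 = 1*85 + 41, so a_2 = 1.
  85 = 2*41 + 3, so a_3 = 2.
  41 = 13*3 + 2, so a_4 = 13.
  3 = 1*2 + 1, so a_5 = 1.
  2 = 2*1 + 0, so a_6 = 2.
so x = [5; 1, 1, 2, 13, 1, 2].
Convergents (p_i = a_i*p_{i-1} + p_{i-2}, q_i = a_i*q_{i-1} + q_{i-2} with p_{-2}=0, p_{-1}=1, q_{-2}=1, q_{-1}=0), until the denominator exceeds 77:
  i=0: a_0=5, p_0 = 5*1 + 0 = 5, q_0 = 5*0 + 1 = 1.
  i=1: a_1=1, p_1 = 1*5 + 1 = 6, q_1 = 1*1 + 0 = 1.
  i=2: a_2=1, p_2 = 1*6 + 5 = 11, q_2 = 1*1 + 1 = 2.
  i=3: a_3=2, p_3 = 2*11 + 6 = 28, q_3 = 2*2 + 1 = 5.
  i=4: a_4=13, p_4 = 13*28 + 11 = 375, q_4 = 13*5 + 2 = 67.
  i=5: a_5=1, p_5 = 1*375 + 28 = 403, q_5 = 1*67 + 5 = 72.
  i=6: a_6=2, p_6 = 2*403 + 375 = 1181, q_6 = 2*72 + 67 = 211.
q_6 = 211 > 77, so the last convergent with denominator <= 77 is p_5/q_5 = 403/72.
The closest fraction with denominator <= 77 is either p_5/q_5 or the intermediate fraction (k*p_5 + p_4)/(k*q_5 + q_4) with the largest k >= 1 whose denominator stays <= 77; these approach x as k grows, and every other convergent or intermediate fraction in range is farther away.
Largest k: floor((77 - q_4)/q_5) = floor((77 - 67)/72) = 0.
Since k = 0, no intermediate fraction beyond p_5/q_5 has denominator <= 77, so the convergent 403/72 is the closest (its error is |1181*72 - 403*211|/(211*72) = 1/15192).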